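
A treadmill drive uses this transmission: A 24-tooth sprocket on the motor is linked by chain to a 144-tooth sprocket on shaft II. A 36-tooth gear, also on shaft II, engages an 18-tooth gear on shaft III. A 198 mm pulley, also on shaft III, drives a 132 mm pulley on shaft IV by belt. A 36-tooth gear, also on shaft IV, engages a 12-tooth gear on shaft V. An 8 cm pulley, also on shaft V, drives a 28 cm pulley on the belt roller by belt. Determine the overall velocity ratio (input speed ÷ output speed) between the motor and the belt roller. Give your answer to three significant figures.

2.33

Each stage contributes driven/driver: chain 144/24 = 6, gear mesh 18/36 = 0.5, belt 132/198 = 0.66667, gear mesh 12/36 = 0.33333, belt 28/8 = 3.5.
Overall: 6 × 0.5 × 0.66667 × 0.33333 × 3.5 = 2.3333.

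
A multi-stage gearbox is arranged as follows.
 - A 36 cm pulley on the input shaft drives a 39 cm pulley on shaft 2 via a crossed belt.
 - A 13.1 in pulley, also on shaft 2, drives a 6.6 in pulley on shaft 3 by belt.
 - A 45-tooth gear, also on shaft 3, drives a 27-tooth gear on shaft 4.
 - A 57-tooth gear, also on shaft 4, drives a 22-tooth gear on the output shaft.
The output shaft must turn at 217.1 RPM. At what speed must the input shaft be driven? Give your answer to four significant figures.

Overall ratio R = 1.0833 × 0.50382 × 0.6 × 0.38596 = 0.1264.
Required input speed = output speed × R = 217.1 × 0.1264 = 27.441 RPM.

27.44 RPM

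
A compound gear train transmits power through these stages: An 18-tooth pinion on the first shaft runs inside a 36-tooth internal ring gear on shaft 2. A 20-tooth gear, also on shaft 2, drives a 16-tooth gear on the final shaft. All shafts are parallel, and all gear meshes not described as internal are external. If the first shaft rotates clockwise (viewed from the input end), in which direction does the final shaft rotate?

anticlockwise

the first shaft → shaft 2: internal mesh, same direction → CW.
shaft 2 → the final shaft: external mesh, 1 reversal → CCW.
1 reversal in total — an odd number — so the final shaft turns opposite to the first shaft.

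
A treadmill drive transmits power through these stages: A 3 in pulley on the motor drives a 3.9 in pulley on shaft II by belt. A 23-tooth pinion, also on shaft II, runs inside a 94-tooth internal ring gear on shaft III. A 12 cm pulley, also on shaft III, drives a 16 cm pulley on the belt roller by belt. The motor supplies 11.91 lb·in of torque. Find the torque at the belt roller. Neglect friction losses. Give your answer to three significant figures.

Belt: ratio = 3.9/3 = 1.3; torque at shaft II = 11.91 × 1.3 = 15.483 lb·in.
Internal gear: ratio = 94/23 = 4.087; torque at shaft III = 15.483 × 4.087 = 63.278 lb·in.
Belt: ratio = 16/12 = 1.3333; torque at the belt roller = 63.278 × 1.3333 = 84.371 lb·in.

84.4 lb·in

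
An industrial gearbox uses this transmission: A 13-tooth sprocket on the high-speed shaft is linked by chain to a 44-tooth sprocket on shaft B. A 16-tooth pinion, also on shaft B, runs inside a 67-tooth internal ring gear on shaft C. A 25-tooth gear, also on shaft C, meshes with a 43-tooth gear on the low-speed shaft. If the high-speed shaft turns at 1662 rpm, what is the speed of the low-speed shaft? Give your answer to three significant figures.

chain 44/13 = 3.3846 → 1662/3.3846 = 491.05 rpm
internal gear 67/16 = 4.1875 → 491.05/4.1875 = 117.26 rpm
gear mesh 43/25 = 1.72 → 117.26/1.72 = 68.177 rpm

68.2 rpm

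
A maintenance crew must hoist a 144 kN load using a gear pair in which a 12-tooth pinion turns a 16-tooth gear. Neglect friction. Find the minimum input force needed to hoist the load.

108 kN

Gear pair MA = 16/12 = 1.3333.
Effort = load / MA = 144 / 1.3333 = 108 kN.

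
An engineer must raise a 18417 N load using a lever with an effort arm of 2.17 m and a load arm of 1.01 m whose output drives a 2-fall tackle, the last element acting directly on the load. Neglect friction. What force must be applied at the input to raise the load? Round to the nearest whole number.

4286 N

Lever MA = effort arm / load arm = 2.17/1.01 = 2.1485.
Block-and-tackle MA = number of supporting rope parts = 2.
Combined ideal MA = 2.1485 × 2 = 4.297.
Effort = load / MA = 18417 / 4.297 = 4286 N.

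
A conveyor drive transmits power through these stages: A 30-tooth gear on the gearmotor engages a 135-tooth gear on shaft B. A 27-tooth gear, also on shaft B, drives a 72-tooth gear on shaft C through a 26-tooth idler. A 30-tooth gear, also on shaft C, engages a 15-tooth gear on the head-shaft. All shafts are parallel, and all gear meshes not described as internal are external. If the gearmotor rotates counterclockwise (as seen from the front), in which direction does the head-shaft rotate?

the gearmotor → shaft B: external mesh, 1 reversal → CW.
shaft B → shaft C: driver → idler → driven is 2 external meshes, 2 reversals → CW.
shaft C → the head-shaft: external mesh, 1 reversal → CCW.
4 reversals in total — an even number — so the head-shaft turns the same way as the gearmotor.

counterclockwise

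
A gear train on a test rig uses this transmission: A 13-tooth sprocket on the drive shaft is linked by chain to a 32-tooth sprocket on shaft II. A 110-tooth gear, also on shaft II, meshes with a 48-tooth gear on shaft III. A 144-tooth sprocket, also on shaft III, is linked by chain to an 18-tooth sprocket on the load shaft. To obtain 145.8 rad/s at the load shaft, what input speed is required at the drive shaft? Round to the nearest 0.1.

19.6 rad/s

Overall ratio R = 2.4615 × 0.43636 × 0.125 = 0.13427.
Required input speed = output speed × R = 145.8 × 0.13427 = 19.576 rad/s.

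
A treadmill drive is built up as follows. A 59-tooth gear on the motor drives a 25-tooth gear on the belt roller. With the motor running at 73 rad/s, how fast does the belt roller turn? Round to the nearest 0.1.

172.3 rad/s

the motor → the belt roller (gear mesh, 25/59): 73 ÷ 0.42373 = 172.28 rad/s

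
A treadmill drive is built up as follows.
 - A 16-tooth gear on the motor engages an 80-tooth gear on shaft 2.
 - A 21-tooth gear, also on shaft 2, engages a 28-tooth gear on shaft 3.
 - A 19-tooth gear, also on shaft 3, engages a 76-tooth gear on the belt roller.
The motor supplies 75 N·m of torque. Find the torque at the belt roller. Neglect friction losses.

Gear mesh: ratio = 80/16 = 5; torque at shaft 2 = 75 × 5 = 375 N·m.
Gear mesh: ratio = 28/21 = 1.3333; torque at shaft 3 = 375 × 1.3333 = 500 N·m.
Gear mesh: ratio = 76/19 = 4; torque at the belt roller = 500 × 4 = 2000 N·m.

2000 N·m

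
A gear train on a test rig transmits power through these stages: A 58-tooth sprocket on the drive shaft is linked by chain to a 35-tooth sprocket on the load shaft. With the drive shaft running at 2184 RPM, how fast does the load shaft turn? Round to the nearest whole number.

3619 RPM

Chain: ratio = 35/58 = 0.60345, so the load shaft turns at 2184 / 0.60345 = 3619.2 RPM.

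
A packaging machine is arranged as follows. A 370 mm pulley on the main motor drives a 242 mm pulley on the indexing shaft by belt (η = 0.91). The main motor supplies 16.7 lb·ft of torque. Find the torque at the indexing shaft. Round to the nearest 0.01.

9.94 lb·ft

After the belt (242/370): 16.7 × 0.65405 × 0.91 = 9.9397 lb·ft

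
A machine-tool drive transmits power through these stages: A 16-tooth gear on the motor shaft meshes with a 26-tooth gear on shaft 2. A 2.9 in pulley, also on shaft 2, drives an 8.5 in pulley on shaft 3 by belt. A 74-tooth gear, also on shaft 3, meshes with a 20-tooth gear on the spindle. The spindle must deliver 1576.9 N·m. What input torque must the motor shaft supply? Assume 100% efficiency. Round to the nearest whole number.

1225 N·m

Overall ratio R = 1.625 × 2.931 × 0.27027 = 1.2873.
Input torque = output torque / R = 1576.9 / 1.2873 = 1225 N·m.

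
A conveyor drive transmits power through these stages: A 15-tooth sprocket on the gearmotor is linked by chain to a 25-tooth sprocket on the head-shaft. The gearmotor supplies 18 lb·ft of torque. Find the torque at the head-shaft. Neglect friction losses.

chain 25/15 = 1.6667 → τ = 18·1.6667 = 30 lb·ft

30 lb·ft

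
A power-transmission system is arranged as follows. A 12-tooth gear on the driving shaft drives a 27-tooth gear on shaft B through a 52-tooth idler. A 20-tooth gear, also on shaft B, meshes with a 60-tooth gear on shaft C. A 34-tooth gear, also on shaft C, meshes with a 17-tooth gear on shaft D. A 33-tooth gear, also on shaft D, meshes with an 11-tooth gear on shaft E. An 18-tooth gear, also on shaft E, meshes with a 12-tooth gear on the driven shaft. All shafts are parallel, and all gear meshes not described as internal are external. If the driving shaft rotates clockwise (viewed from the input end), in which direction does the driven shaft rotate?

the driving shaft → shaft B: driver → idler → driven is 2 external meshes, 2 reversals → CW.
shaft B → shaft C: external mesh, 1 reversal → CCW.
shaft C → shaft D: external mesh, 1 reversal → CW.
shaft D → shaft E: external mesh, 1 reversal → CCW.
shaft E → the driven shaft: external mesh, 1 reversal → CW.
6 reversals in total — an even number — so the driven shaft turns the same way as the driving shaft.

clockwise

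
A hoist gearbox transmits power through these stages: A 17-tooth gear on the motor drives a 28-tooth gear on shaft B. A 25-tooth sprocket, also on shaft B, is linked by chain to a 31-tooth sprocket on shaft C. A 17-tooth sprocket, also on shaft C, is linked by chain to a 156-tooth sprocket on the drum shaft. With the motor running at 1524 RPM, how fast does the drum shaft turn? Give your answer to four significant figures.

Gear mesh: ratio = 28/17 = 1.6471, so shaft B turns at 1524 / 1.6471 = 925.29 RPM.
Chain: ratio = 31/25 = 1.24, so shaft C turns at 925.29 / 1.24 = 746.2 RPM.
Chain: ratio = 156/17 = 9.1765, so the drum shaft turns at 746.2 / 9.1765 = 81.316 RPM.

81.32 RPM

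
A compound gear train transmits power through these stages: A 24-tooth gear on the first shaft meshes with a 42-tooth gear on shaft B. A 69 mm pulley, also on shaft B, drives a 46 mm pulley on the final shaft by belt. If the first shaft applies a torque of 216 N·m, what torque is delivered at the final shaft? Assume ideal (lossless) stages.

Gear mesh: ratio = 42/24 = 1.75; torque at shaft B = 216 × 1.75 = 378 N·m.
Belt: ratio = 46/69 = 0.66667; torque at the final shaft = 378 × 0.66667 = 252 N·m.

252 N·m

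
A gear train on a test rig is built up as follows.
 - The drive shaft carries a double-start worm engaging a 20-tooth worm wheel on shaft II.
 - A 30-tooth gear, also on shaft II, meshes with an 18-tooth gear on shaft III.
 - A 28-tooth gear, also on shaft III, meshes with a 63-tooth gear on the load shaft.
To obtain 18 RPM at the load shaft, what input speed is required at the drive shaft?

Overall ratio R = 10 × 0.6 × 2.25 = 13.5.
Required input speed = output speed × R = 18 × 13.5 = 243 RPM.

243 RPM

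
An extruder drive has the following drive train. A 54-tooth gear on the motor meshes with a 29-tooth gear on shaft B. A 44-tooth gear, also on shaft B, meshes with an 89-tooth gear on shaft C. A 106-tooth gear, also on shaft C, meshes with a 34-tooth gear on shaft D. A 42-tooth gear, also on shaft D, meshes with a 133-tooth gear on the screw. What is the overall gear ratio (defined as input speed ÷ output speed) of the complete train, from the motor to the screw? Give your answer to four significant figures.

Each stage contributes driven/driver: gear mesh 29/54 = 0.53704, gear mesh 89/44 = 2.0227, gear mesh 34/106 = 0.32075, gear mesh 133/42 = 3.1667.
Overall: 0.53704 × 2.0227 × 0.32075 × 3.1667 = 1.1034.

1.103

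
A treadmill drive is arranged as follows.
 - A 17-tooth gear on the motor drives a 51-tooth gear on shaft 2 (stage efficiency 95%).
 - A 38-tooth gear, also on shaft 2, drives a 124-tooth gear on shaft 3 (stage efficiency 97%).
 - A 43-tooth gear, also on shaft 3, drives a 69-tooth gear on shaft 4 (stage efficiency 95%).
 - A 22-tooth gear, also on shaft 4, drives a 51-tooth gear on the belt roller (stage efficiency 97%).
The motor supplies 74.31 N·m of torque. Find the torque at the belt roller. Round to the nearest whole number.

gear mesh 51/17 = 3 → τ = 74.31·3·0.95 = 211.78 N·m
gear mesh 124/38 = 3.2632 → τ = 211.78·3.2632·0.97 = 670.35 N·m
gear mesh 69/43 = 1.6047 → τ = 670.35·1.6047·0.95 = 1021.9 N·m
gear mesh 51/22 = 2.3182 → τ = 1021.9·2.3182·0.97 = 2297.9 N·m

2298 N·m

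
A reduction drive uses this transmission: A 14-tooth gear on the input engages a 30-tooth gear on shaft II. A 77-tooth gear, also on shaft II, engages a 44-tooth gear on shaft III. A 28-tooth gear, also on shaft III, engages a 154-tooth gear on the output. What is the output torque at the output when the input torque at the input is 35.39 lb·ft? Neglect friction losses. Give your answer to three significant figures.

gear mesh 30/14 = 2.1429 → τ = 35.39·2.1429 = 75.836 lb·ft
gear mesh 44/77 = 0.57143 → τ = 75.836·0.57143 = 43.335 lb·ft
gear mesh 154/28 = 5.5 → τ = 43.335·5.5 = 238.34 lb·ft

238 lb·ft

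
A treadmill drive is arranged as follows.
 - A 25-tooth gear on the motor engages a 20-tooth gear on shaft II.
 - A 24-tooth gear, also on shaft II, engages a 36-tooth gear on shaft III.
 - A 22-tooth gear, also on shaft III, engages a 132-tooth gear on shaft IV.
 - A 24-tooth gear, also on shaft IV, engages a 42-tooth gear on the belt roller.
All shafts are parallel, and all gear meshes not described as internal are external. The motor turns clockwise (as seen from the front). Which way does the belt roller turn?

clockwise

the motor → shaft II: external mesh, 1 reversal → CCW.
shaft II → shaft III: external mesh, 1 reversal → CW.
shaft III → shaft IV: external mesh, 1 reversal → CCW.
shaft IV → the belt roller: external mesh, 1 reversal → CW.
4 reversals in total — an even number — so the belt roller turns the same way as the motor.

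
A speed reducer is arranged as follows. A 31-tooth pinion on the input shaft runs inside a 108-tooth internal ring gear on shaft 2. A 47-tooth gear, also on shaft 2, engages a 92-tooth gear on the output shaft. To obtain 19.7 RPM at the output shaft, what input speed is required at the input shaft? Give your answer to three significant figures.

134 RPM

Overall ratio R = 3.4839 × 1.9574 = 6.8195.
Required input speed = output speed × R = 19.7 × 6.8195 = 134.34 RPM.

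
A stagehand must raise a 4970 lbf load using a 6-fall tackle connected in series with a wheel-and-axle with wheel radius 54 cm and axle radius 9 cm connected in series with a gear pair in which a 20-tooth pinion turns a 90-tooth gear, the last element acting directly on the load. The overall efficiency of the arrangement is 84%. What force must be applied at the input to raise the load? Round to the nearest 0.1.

Block-and-tackle MA = number of supporting rope parts = 6.
Wheel-and-axle MA = R/r = 54/9 = 6.
Gear pair MA = 90/20 = 4.5.
Combined ideal MA = 6 × 6 × 4.5 = 162.
Actual MA = 162 × 0.84 = 136.08.
Effort = load / actual MA = 4970 / 136.08 = 36.523 lbf.

36.5 lbf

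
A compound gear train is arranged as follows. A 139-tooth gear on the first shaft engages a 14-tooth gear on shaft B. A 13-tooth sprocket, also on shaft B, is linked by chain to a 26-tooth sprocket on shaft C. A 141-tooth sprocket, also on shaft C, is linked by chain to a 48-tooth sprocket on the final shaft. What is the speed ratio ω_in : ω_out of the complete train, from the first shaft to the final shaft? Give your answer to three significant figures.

Each stage contributes driven/driver: gear mesh 14/139 = 0.10072, chain 26/13 = 2, chain 48/141 = 0.34043.
Overall: 0.10072 × 2 × 0.34043 = 0.068575.

0.0686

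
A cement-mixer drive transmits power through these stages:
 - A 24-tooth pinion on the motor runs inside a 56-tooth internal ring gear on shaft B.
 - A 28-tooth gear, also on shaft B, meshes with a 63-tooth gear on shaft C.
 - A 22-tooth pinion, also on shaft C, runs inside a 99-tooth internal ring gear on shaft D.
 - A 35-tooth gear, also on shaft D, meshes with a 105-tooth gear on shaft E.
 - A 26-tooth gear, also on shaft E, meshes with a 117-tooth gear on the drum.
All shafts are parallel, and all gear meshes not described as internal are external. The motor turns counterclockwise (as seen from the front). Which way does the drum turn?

the motor → shaft B: internal mesh, same direction → CCW.
shaft B → shaft C: external mesh, 1 reversal → CW.
shaft C → shaft D: internal mesh, same direction → CW.
shaft D → shaft E: external mesh, 1 reversal → CCW.
shaft E → the drum: external mesh, 1 reversal → CW.
3 reversals in total — an odd number — so the drum turns opposite to the motor.

clockwise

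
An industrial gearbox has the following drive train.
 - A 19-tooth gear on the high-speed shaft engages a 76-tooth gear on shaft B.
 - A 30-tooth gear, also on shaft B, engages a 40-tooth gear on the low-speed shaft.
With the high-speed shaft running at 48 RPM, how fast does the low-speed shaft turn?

9 RPM

gear mesh 76/19 = 4 → 48/4 = 12 RPM
gear mesh 40/30 = 1.3333 → 12/1.3333 = 9 RPM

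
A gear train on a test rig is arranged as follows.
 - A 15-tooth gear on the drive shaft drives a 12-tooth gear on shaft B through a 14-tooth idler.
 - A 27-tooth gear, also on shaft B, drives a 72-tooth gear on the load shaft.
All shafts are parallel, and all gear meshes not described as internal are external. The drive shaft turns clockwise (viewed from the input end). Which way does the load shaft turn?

the drive shaft → shaft B: driver → idler → driven is 2 external meshes, 2 reversals → CW.
shaft B → the load shaft: external mesh, 1 reversal → CCW.
3 reversals in total — an odd number — so the load shaft turns opposite to the drive shaft.

counterclockwise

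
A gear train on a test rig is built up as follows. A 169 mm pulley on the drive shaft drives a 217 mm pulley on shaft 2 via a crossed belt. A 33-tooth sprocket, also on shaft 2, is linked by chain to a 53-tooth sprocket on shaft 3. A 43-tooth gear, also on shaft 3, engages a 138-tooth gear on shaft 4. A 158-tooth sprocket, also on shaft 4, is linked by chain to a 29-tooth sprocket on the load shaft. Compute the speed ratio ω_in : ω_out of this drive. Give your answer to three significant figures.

1.21

Each stage contributes driven/driver: belt 217/169 = 1.284, chain 53/33 = 1.6061, gear mesh 138/43 = 3.2093, chain 29/158 = 0.18354.
Overall: 1.284 × 1.6061 × 3.2093 × 0.18354 = 1.2147.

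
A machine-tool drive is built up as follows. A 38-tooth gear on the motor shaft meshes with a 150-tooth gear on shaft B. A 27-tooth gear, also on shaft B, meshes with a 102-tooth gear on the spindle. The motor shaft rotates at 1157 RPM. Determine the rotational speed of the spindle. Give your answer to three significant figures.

the motor shaft → shaft B (gear mesh, 150/38): 1157 ÷ 3.9474 = 293.11 RPM
shaft B → the spindle (gear mesh, 102/27): 293.11 ÷ 3.7778 = 77.587 RPM

77.6 RPM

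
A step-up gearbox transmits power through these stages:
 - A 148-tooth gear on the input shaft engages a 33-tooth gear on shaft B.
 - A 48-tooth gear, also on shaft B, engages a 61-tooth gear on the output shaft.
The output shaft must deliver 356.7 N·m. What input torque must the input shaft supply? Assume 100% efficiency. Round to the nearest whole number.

1259 N·m

Overall ratio R = 0.22297 × 1.2708 = 0.28336.
Input torque = output torque / R = 356.7 / 0.28336 = 1258.8 N·m.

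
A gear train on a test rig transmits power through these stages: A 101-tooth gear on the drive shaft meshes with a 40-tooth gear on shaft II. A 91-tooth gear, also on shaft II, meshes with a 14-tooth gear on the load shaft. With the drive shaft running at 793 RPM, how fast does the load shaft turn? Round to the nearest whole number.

13015 RPM

the drive shaft → shaft II (gear mesh, 40/101): 793 ÷ 0.39604 = 2002.3 RPM
shaft II → the load shaft (gear mesh, 14/91): 2002.3 ÷ 0.15385 = 13015 RPM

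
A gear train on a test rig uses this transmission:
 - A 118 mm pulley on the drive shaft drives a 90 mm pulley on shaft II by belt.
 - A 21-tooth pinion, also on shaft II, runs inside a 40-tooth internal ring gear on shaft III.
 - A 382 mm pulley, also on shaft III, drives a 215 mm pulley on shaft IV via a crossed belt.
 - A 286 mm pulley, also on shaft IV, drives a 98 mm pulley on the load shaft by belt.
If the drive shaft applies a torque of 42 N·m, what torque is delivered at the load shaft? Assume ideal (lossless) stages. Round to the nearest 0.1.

Belt: ratio = 90/118 = 0.76271; torque at shaft II = 42 × 0.76271 = 32.034 N·m.
Internal gear: ratio = 40/21 = 1.9048; torque at shaft III = 32.034 × 1.9048 = 61.017 N·m.
Belt: ratio = 215/382 = 0.56283; torque at shaft IV = 61.017 × 0.56283 = 34.342 N·m.
Belt: ratio = 98/286 = 0.34266; torque at the load shaft = 34.342 × 0.34266 = 11.768 N·m.

11.8 N·m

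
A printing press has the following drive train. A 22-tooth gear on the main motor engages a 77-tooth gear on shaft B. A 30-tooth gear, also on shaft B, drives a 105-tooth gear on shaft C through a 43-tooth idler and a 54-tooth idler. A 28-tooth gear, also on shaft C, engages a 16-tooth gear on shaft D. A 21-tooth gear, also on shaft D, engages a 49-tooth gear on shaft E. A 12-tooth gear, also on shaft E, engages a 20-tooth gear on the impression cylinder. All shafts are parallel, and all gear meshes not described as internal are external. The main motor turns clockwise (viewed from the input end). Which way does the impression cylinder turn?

the main motor → shaft B: external mesh, 1 reversal → CCW.
shaft B → shaft C: driver → idler → idler → driven is 3 external meshes, 3 reversals → CW.
shaft C → shaft D: external mesh, 1 reversal → CCW.
shaft D → shaft E: external mesh, 1 reversal → CW.
shaft E → the impression cylinder: external mesh, 1 reversal → CCW.
7 reversals in total — an odd number — so the impression cylinder turns opposite to the main motor.

counterclockwise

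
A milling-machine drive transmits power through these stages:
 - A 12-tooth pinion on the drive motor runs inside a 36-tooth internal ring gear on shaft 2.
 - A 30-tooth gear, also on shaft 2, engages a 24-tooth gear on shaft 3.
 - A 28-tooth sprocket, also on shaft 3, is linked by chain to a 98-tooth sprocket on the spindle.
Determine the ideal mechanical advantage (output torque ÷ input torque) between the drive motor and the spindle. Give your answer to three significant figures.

8.40

Each stage contributes driven/driver: internal gear 36/12 = 3, gear mesh 24/30 = 0.8, chain 98/28 = 3.5.
Overall: 3 × 0.8 × 3.5 = 8.4.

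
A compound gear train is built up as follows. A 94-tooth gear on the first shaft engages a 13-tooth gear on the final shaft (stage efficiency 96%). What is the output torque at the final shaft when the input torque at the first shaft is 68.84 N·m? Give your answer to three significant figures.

9.14 N·m

After the gear mesh (13/94): 68.84 × 0.1383 × 0.96 = 9.1396 N·m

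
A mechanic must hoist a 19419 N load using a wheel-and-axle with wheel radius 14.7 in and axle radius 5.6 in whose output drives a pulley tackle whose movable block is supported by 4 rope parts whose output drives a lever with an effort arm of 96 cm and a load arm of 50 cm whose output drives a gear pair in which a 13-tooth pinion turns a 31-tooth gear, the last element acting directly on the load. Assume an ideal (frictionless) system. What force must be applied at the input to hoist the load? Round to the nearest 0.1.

403.9 N

Wheel-and-axle MA = R/r = 14.7/5.6 = 2.625.
Block-and-tackle MA = number of supporting rope parts = 4.
Lever MA = effort arm / load arm = 96/50 = 1.92.
Gear pair MA = 31/13 = 2.3846.
Combined ideal MA = 2.625 × 4 × 1.92 × 2.3846 = 48.074.
Effort = load / MA = 19419 / 48.074 = 403.94 N.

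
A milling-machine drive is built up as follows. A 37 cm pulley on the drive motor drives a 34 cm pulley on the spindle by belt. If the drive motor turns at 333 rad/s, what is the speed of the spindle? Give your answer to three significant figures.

362 rad/s

the drive motor → the spindle (belt, 34/37): 333 ÷ 0.91892 = 362.38 rad/s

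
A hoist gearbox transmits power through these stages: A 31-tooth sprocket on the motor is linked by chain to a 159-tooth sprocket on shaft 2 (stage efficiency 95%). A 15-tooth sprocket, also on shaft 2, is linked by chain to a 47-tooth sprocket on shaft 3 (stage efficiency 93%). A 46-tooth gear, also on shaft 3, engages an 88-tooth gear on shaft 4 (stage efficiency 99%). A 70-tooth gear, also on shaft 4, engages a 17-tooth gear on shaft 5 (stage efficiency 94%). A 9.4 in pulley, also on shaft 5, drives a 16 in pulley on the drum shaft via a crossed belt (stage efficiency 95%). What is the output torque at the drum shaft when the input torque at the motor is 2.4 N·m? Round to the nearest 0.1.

23.8 N·m

After the chain (159/31): 2.4 × 5.129 × 0.95 = 11.694 N·m
After the chain (47/15): 11.694 × 3.1333 × 0.93 = 34.077 N·m
After the gear mesh (88/46): 34.077 × 1.913 × 0.99 = 64.539 N·m
After the gear mesh (17/70): 64.539 × 0.24286 × 0.94 = 14.733 N·m
After the belt (16/9.4): 14.733 × 1.7021 × 0.95 = 23.824 N·m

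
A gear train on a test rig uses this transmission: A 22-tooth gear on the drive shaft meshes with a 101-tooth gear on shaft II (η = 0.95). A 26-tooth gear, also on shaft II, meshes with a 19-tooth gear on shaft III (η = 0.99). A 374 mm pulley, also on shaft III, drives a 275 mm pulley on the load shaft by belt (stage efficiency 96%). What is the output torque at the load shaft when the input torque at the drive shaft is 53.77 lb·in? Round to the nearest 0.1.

gear mesh 101/22 = 4.5909 → τ = 53.77·4.5909·0.95 = 234.51 lb·in
gear mesh 19/26 = 0.73077 → τ = 234.51·0.73077·0.99 = 169.66 lb·in
belt 275/374 = 0.73529 → τ = 169.66·0.73529·0.96 = 119.76 lb·in

119.8 lb·in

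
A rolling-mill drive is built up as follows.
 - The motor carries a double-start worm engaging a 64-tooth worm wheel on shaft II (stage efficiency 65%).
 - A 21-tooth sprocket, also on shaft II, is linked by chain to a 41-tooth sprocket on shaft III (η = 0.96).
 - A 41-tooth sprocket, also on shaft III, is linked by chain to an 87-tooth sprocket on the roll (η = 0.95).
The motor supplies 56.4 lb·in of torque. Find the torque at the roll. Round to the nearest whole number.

4432 lb·in

After the worm (64/2): 56.4 × 32 × 0.65 = 1173.1 lb·in
After the chain (41/21): 1173.1 × 1.9524 × 0.96 = 2198.8 lb·in
After the chain (87/41): 2198.8 × 2.122 × 0.95 = 4432.4 lb·in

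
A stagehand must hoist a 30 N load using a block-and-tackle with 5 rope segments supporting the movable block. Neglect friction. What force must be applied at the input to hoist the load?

6 N

Block-and-tackle MA = number of supporting rope parts = 5.
Effort = load / MA = 30 / 5 = 6 N.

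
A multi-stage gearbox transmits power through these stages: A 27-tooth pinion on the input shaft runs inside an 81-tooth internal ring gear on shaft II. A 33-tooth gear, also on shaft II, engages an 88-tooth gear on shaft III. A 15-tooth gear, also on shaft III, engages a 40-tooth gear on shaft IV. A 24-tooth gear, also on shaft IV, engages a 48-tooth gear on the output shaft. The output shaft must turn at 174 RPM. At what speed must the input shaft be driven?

7424 RPM

Overall ratio R = 3 × 2.6667 × 2.6667 × 2 = 42.667.
Required input speed = output speed × R = 174 × 42.667 = 7424 RPM.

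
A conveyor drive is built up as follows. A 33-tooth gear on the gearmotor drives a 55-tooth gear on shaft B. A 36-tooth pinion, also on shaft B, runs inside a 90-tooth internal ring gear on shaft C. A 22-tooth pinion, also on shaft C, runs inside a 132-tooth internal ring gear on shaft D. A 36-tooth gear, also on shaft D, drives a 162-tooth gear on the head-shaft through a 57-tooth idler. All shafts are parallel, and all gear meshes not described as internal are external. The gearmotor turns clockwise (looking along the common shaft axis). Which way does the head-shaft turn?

anticlockwise

the gearmotor → shaft B: external mesh, 1 reversal → CCW.
shaft B → shaft C: internal mesh, same direction → CCW.
shaft C → shaft D: internal mesh, same direction → CCW.
shaft D → the head-shaft: driver → idler → driven is 2 external meshes, 2 reversals → CCW.
3 reversals in total — an odd number — so the head-shaft turns opposite to the gearmotor.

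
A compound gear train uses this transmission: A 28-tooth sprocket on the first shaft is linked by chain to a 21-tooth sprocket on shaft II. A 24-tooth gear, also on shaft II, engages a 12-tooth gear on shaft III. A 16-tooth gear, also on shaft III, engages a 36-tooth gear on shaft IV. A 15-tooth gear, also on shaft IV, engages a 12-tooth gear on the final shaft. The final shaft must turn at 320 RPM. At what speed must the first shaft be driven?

Overall ratio R = 0.75 × 0.5 × 2.25 × 0.8 = 0.675.
Required input speed = output speed × R = 320 × 0.675 = 216 RPM.

216 RPM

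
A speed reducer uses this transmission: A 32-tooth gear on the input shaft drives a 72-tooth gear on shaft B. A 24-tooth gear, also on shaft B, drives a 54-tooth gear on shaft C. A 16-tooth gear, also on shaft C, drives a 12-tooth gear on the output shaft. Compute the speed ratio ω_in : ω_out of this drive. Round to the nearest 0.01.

3.80

Each stage contributes driven/driver: gear mesh 72/32 = 2.25, gear mesh 54/24 = 2.25, gear mesh 12/16 = 0.75.
Overall: 2.25 × 2.25 × 0.75 = 3.7969.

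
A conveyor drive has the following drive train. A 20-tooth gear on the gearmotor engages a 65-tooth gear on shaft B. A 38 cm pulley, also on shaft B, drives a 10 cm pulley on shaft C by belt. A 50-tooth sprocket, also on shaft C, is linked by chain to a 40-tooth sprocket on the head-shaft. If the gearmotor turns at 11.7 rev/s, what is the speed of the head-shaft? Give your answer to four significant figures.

17.10 rev/s

the gearmotor → shaft B (gear mesh, 65/20): 11.7 ÷ 3.25 = 3.6 rev/s
shaft B → shaft C (belt, 10/38): 3.6 ÷ 0.26316 = 13.68 rev/s
shaft C → the head-shaft (chain, 40/50): 13.68 ÷ 0.8 = 17.1 rev/s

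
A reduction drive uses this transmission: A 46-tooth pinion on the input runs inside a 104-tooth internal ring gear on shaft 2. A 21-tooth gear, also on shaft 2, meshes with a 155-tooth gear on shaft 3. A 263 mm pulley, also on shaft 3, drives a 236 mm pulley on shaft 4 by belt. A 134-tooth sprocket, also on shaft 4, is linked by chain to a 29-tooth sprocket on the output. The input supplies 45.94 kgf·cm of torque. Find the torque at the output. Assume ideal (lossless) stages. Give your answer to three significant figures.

internal gear 104/46 = 2.2609 → τ = 45.94·2.2609 = 103.86 kgf·cm
gear mesh 155/21 = 7.381 → τ = 103.86·7.381 = 766.62 kgf·cm
belt 236/263 = 0.89734 → τ = 766.62·0.89734 = 687.92 kgf·cm
chain 29/134 = 0.21642 → τ = 687.92·0.21642 = 148.88 kgf·cm

149 kgf·cm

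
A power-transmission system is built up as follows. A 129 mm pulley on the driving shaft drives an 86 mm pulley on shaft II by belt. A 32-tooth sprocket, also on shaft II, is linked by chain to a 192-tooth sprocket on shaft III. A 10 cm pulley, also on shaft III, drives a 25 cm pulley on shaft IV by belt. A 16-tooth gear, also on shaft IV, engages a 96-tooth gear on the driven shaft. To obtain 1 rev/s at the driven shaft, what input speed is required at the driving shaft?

Overall ratio R = 0.66667 × 6 × 2.5 × 6 = 60.
Required input speed = output speed × R = 1 × 60 = 60 rev/s.

60 rev/s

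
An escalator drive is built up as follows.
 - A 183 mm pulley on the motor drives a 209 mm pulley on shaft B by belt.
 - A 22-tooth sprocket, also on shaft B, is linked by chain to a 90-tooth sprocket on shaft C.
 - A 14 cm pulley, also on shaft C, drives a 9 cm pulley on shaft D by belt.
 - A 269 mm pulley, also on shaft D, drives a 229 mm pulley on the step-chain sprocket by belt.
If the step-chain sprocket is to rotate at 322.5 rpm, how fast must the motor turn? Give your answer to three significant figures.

825 rpm

Overall ratio R = 1.1421 × 4.0909 × 0.64286 × 0.8513 = 2.5569.
Required input speed = output speed × R = 322.5 × 2.5569 = 824.6 rpm.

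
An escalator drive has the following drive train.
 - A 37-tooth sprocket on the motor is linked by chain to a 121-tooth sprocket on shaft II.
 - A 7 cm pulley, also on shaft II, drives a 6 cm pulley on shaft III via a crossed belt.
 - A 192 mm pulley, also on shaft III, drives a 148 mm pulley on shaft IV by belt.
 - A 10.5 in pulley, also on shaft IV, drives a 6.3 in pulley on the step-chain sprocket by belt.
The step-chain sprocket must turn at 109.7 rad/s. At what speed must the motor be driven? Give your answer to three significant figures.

Overall ratio R = 3.2703 × 0.85714 × 0.77083 × 0.6 = 1.2964.
Required input speed = output speed × R = 109.7 × 1.2964 = 142.22 rad/s.

142 rad/s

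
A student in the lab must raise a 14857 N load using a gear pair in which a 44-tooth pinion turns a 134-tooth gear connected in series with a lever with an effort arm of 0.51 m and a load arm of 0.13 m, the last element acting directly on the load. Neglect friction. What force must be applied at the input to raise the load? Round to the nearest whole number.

1244 N

Gear pair MA = 134/44 = 3.0455.
Lever MA = effort arm / load arm = 0.51/0.13 = 3.9231.
Combined ideal MA = 3.0455 × 3.9231 = 11.948.
Effort = load / MA = 14857 / 11.948 = 1243.5 N.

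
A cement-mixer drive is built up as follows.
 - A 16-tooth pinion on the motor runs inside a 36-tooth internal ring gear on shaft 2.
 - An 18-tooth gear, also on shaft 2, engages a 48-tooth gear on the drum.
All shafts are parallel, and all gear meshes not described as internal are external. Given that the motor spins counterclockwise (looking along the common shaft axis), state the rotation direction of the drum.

clockwise

the motor → shaft 2: internal mesh, same direction → CCW.
shaft 2 → the drum: external mesh, 1 reversal → CW.
1 reversal in total — an odd number — so the drum turns opposite to the motor.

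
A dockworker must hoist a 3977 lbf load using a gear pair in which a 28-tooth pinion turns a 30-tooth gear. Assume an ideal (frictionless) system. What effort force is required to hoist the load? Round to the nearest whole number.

3712 lbf

Gear pair MA = 30/28 = 1.0714.
Effort = load / MA = 3977 / 1.0714 = 3711.9 lbf.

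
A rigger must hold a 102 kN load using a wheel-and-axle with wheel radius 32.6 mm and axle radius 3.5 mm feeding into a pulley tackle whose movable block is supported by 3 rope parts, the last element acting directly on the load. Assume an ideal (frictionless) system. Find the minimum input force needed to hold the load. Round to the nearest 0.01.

Wheel-and-axle MA = R/r = 32.6/3.5 = 9.3143.
Block-and-tackle MA = number of supporting rope parts = 3.
Combined ideal MA = 9.3143 × 3 = 27.943.
Effort = load / MA = 102 / 27.943 = 3.6503 kN.

3.65 kN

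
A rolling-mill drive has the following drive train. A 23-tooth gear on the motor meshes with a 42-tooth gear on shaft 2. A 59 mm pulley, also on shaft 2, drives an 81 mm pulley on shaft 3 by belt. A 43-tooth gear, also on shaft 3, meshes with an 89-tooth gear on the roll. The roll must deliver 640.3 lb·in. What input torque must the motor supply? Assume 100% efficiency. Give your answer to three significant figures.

Overall ratio R = 1.8261 × 1.3729 × 2.0698 = 5.1889.
Input torque = output torque / R = 640.3 / 5.1889 = 123.4 lb·in.

123 lb·in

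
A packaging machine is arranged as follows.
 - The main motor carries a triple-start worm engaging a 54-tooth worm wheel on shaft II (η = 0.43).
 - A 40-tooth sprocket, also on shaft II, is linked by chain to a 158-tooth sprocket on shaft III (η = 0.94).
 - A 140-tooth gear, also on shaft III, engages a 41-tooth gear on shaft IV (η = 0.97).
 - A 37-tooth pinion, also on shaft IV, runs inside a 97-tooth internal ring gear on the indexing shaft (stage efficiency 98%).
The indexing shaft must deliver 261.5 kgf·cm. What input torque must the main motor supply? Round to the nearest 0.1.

12.5 kgf·cm

Overall ratio R = 18 × 3.95 × 0.29286 × 2.6216 = 54.588; overall efficiency η = 0.43 × 0.94 × 0.97 × 0.98 = 0.3842.
Input torque = output torque / (R × η) = 261.5 / (54.588 × 0.3842) = 12.468 kgf·cm.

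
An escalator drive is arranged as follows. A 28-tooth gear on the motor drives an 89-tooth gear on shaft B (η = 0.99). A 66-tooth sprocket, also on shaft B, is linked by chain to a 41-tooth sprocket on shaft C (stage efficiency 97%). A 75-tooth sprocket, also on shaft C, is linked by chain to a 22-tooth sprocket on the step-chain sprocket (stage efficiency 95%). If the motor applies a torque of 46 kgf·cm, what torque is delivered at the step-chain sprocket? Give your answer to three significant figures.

24.3 kgf·cm

gear mesh 89/28 = 3.1786 → τ = 46·3.1786·0.99 = 144.75 kgf·cm
chain 41/66 = 0.62121 → τ = 144.75·0.62121·0.97 = 87.224 kgf·cm
chain 22/75 = 0.29333 → τ = 87.224·0.29333·0.95 = 24.306 kgf·cm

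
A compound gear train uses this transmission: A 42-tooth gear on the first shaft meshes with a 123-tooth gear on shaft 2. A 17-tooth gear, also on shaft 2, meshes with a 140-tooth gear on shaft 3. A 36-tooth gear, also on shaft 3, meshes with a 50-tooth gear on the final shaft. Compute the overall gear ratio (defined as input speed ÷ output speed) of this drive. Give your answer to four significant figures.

Each stage contributes driven/driver: gear mesh 123/42 = 2.9286, gear mesh 140/17 = 8.2353, gear mesh 50/36 = 1.3889.
Overall: 2.9286 × 8.2353 × 1.3889 = 33.497.

33.50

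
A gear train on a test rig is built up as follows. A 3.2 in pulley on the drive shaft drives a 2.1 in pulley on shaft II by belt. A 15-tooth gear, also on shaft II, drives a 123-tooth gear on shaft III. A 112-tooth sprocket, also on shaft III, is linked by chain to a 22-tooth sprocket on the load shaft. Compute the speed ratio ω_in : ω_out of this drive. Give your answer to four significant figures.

Each stage contributes driven/driver: belt 2.1/3.2 = 0.65625, gear mesh 123/15 = 8.2, chain 22/112 = 0.19643.
Overall: 0.65625 × 8.2 × 0.19643 = 1.057.

1.057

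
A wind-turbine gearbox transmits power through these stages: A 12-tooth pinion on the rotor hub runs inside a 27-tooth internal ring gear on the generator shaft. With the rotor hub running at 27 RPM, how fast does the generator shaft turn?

12 RPM

the rotor hub → the generator shaft (internal gear, 27/12): 27 ÷ 2.25 = 12 RPM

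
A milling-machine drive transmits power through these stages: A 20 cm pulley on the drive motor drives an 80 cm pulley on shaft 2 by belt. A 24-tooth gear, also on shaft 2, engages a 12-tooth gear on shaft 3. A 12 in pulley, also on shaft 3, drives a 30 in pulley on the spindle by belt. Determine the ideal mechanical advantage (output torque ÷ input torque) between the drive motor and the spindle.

5

Each stage contributes driven/driver: belt 80/20 = 4, gear mesh 12/24 = 0.5, belt 30/12 = 2.5.
Overall: 4 × 0.5 × 2.5 = 5.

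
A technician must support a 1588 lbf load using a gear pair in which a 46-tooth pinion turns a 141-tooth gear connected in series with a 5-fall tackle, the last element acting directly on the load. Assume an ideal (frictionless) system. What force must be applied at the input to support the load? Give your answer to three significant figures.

Gear pair MA = 141/46 = 3.0652.
Block-and-tackle MA = number of supporting rope parts = 5.
Combined ideal MA = 3.0652 × 5 = 15.326.
Effort = load / MA = 1588 / 15.326 = 103.61 lbf.

104 lbf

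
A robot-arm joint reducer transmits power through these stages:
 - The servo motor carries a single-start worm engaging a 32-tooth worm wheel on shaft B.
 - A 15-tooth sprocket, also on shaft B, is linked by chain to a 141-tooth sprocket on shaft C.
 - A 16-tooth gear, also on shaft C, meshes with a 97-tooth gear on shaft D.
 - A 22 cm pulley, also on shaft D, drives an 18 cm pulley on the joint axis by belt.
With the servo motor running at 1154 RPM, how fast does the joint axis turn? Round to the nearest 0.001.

0.773 RPM

the servo motor → shaft B (worm, 32/1): 1154 ÷ 32 = 36.062 RPM
shaft B → shaft C (chain, 141/15): 36.062 ÷ 9.4 = 3.8364 RPM
shaft C → shaft D (gear mesh, 97/16): 3.8364 ÷ 6.0625 = 0.63281 RPM
shaft D → the joint axis (belt, 18/22): 0.63281 ÷ 0.81818 = 0.77344 RPM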